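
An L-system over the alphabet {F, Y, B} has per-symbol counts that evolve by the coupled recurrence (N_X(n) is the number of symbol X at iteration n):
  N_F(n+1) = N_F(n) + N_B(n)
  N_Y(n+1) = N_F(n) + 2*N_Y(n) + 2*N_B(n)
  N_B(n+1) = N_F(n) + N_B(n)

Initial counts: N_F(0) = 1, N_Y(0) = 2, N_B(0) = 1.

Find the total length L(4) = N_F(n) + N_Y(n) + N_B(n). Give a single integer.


Step 0: N_F=1, N_Y=2, N_B=1, L=4
Step 1: N_F=2, N_Y=7, N_B=2, L=11
Step 2: N_F=4, N_Y=20, N_B=4, L=28
Step 3: N_F=8, N_Y=52, N_B=8, L=68
Step 4: N_F=16, N_Y=128, N_B=16, L=160

Answer: 160


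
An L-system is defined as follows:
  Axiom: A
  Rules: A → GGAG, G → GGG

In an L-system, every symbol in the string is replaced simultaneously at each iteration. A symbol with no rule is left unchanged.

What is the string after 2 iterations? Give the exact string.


Answer: GGGGGGGGAGGGG

Derivation:
Step 0: A
Step 1: GGAG
Step 2: GGGGGGGGAGGGG


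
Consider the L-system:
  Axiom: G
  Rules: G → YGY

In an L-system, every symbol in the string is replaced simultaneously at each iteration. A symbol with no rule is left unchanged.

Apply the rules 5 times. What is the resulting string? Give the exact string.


Step 0: G
Step 1: YGY
Step 2: YYGYY
Step 3: YYYGYYY
Step 4: YYYYGYYYY
Step 5: YYYYYGYYYYY

Answer: YYYYYGYYYYY


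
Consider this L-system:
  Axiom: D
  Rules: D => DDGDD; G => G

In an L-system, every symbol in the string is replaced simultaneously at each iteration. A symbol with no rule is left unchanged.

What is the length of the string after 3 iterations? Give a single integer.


Answer: 85

Derivation:
Step 0: length = 1
Step 1: length = 5
Step 2: length = 21
Step 3: length = 85


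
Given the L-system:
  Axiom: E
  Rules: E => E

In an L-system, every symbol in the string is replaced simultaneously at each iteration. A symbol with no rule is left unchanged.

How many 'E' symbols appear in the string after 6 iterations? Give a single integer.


Step 0: E  (1 'E')
Step 1: E  (1 'E')
Step 2: E  (1 'E')
Step 3: E  (1 'E')
Step 4: E  (1 'E')
Step 5: E  (1 'E')
Step 6: E  (1 'E')

Answer: 1


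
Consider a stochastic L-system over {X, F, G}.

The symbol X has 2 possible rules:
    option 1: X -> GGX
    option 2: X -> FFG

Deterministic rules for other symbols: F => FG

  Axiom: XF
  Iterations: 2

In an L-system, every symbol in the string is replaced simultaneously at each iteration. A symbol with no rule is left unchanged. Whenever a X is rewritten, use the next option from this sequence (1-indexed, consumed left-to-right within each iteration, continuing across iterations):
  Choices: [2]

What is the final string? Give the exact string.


Answer: FGFGGFGG

Derivation:
Step 0: XF
Step 1: FFGFG  (used choices [2])
Step 2: FGFGGFGG  (used choices [])


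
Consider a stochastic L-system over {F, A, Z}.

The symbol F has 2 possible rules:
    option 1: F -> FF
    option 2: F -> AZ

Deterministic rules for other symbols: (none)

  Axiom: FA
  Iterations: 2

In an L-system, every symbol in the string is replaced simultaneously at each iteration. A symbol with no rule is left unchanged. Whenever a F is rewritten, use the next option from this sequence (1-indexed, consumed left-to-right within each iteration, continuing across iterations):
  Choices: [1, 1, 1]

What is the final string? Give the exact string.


Step 0: FA
Step 1: FFA  (used choices [1])
Step 2: FFFFA  (used choices [1, 1])

Answer: FFFFA


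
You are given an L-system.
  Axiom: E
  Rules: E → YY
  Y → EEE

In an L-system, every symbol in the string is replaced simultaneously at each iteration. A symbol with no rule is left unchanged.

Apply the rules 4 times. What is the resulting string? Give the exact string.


Answer: EEEEEEEEEEEEEEEEEEEEEEEEEEEEEEEEEEEE

Derivation:
Step 0: E
Step 1: YY
Step 2: EEEEEE
Step 3: YYYYYYYYYYYY
Step 4: EEEEEEEEEEEEEEEEEEEEEEEEEEEEEEEEEEEE


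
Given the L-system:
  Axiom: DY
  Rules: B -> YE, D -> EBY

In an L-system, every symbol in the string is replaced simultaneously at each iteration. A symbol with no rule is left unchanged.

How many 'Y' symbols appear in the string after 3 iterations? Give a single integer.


Step 0: DY  (1 'Y')
Step 1: EBYY  (2 'Y')
Step 2: EYEYY  (3 'Y')
Step 3: EYEYY  (3 'Y')

Answer: 3


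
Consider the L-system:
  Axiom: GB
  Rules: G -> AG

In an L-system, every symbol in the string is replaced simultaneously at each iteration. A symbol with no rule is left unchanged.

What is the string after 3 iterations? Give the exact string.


Step 0: GB
Step 1: AGB
Step 2: AAGB
Step 3: AAAGB

Answer: AAAGB


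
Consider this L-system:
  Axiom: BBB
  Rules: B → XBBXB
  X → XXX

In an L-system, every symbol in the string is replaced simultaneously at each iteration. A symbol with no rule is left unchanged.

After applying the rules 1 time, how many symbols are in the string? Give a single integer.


Step 0: length = 3
Step 1: length = 15

Answer: 15


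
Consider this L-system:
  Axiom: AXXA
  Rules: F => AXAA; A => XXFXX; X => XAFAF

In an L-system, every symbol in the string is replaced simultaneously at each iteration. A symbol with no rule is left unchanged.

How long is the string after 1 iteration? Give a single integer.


Step 0: length = 4
Step 1: length = 20

Answer: 20


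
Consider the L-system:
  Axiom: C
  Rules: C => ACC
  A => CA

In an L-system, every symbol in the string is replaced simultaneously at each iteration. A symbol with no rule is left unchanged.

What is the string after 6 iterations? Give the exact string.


Step 0: C
Step 1: ACC
Step 2: CAACCACC
Step 3: ACCCACAACCACCCAACCACC
Step 4: CAACCACCACCCAACCCACAACCACCCAACCACCACCCACAACCACCCAACCACC
Step 5: ACCCACAACCACCCAACCACCCAACCACCACCCACAACCACCACCCAACCCACAACCACCCAACCACCACCCACAACCACCCAACCACCCAACCACCACCCAACCCACAACCACCCAACCACCACCCACAACCACCCAACCACC
Step 6: CAACCACCACCCAACCCACAACCACCCAACCACCACCCACAACCACCCAACCACCACCCACAACCACCCAACCACCCAACCACCACCCAACCCACAACCACCCAACCACCCAACCACCACCCACAACCACCACCCAACCCACAACCACCCAACCACCACCCACAACCACCCAACCACCCAACCACCACCCAACCCACAACCACCCAACCACCACCCACAACCACCCAACCACCACCCACAACCACCCAACCACCCAACCACCACCCACAACCACCACCCAACCCACAACCACCCAACCACCACCCACAACCACCCAACCACCCAACCACCACCCAACCCACAACCACCCAACCACCACCCACAACCACCCAACCACC

Answer: CAACCACCACCCAACCCACAACCACCCAACCACCACCCACAACCACCCAACCACCACCCACAACCACCCAACCACCCAACCACCACCCAACCCACAACCACCCAACCACCCAACCACCACCCACAACCACCACCCAACCCACAACCACCCAACCACCACCCACAACCACCCAACCACCCAACCACCACCCAACCCACAACCACCCAACCACCACCCACAACCACCCAACCACCACCCACAACCACCCAACCACCCAACCACCACCCACAACCACCACCCAACCCACAACCACCCAACCACCACCCACAACCACCCAACCACCCAACCACCACCCAACCCACAACCACCCAACCACCACCCACAACCACCCAACCACC


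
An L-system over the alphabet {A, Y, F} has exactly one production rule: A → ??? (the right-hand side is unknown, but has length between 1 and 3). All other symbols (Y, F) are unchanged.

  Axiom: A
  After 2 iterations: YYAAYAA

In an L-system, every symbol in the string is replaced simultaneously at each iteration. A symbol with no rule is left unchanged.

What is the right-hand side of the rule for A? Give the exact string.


Trying A → YAA:
  Step 0: A
  Step 1: YAA
  Step 2: YYAAYAA
Matches the given result.

Answer: YAA


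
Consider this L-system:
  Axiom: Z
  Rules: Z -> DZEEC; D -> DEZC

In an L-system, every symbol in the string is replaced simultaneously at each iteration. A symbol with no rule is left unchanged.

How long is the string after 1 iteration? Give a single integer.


Step 0: length = 1
Step 1: length = 5

Answer: 5


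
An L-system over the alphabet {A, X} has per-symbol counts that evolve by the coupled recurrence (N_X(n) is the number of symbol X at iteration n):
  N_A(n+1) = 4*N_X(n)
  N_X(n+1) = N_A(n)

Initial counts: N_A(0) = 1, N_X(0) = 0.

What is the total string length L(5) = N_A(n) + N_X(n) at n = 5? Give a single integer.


Step 0: N_A=1, N_X=0, L=1
Step 1: N_A=0, N_X=1, L=1
Step 2: N_A=4, N_X=0, L=4
Step 3: N_A=0, N_X=4, L=4
Step 4: N_A=16, N_X=0, L=16
Step 5: N_A=0, N_X=16, L=16

Answer: 16


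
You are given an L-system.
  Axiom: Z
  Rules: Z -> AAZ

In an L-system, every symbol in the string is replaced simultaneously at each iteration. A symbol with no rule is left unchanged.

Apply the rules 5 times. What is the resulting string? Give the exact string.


Step 0: Z
Step 1: AAZ
Step 2: AAAAZ
Step 3: AAAAAAZ
Step 4: AAAAAAAAZ
Step 5: AAAAAAAAAAZ

Answer: AAAAAAAAAAZ


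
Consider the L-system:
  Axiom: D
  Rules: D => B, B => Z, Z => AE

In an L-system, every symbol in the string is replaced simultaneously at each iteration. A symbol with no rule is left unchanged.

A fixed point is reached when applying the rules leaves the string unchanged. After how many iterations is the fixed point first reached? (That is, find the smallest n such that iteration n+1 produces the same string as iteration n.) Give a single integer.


Answer: 3

Derivation:
Step 0: D
Step 1: B
Step 2: Z
Step 3: AE
Step 4: AE  (unchanged — fixed point at step 3)


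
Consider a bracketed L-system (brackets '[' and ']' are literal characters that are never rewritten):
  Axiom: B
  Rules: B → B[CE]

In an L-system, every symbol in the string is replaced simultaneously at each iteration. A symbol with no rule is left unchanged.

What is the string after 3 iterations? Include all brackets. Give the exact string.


Answer: B[CE][CE][CE]

Derivation:
Step 0: B
Step 1: B[CE]
Step 2: B[CE][CE]
Step 3: B[CE][CE][CE]


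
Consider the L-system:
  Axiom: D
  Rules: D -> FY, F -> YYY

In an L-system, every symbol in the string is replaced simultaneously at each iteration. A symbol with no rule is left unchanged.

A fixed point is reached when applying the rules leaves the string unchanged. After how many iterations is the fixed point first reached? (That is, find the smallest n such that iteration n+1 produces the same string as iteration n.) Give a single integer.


Answer: 2

Derivation:
Step 0: D
Step 1: FY
Step 2: YYYY
Step 3: YYYY  (unchanged — fixed point at step 2)


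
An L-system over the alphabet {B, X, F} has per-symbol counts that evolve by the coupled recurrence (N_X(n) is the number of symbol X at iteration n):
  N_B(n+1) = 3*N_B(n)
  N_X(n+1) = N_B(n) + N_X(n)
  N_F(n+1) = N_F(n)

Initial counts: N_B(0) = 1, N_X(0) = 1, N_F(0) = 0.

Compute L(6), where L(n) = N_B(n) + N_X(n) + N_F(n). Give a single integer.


Step 0: N_B=1, N_X=1, N_F=0, L=2
Step 1: N_B=3, N_X=2, N_F=0, L=5
Step 2: N_B=9, N_X=5, N_F=0, L=14
Step 3: N_B=27, N_X=14, N_F=0, L=41
Step 4: N_B=81, N_X=41, N_F=0, L=122
Step 5: N_B=243, N_X=122, N_F=0, L=365
Step 6: N_B=729, N_X=365, N_F=0, L=1094

Answer: 1094


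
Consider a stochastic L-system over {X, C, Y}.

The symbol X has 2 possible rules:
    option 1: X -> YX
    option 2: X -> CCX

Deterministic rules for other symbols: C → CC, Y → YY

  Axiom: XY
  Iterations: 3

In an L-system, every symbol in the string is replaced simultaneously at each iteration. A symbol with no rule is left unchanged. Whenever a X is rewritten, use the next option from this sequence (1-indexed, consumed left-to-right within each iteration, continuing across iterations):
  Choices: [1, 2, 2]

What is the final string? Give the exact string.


Answer: YYYYCCCCCCXYYYYYYYY

Derivation:
Step 0: XY
Step 1: YXYY  (used choices [1])
Step 2: YYCCXYYYY  (used choices [2])
Step 3: YYYYCCCCCCXYYYYYYYY  (used choices [2])


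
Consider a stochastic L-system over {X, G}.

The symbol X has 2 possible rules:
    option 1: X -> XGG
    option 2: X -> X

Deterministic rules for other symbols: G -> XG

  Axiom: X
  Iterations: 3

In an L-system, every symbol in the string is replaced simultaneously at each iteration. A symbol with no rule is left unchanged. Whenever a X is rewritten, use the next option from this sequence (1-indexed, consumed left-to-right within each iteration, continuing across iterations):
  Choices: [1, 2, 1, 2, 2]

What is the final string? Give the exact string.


Answer: XGGXXGXXG

Derivation:
Step 0: X
Step 1: XGG  (used choices [1])
Step 2: XXGXG  (used choices [2])
Step 3: XGGXXGXXG  (used choices [1, 2, 2])


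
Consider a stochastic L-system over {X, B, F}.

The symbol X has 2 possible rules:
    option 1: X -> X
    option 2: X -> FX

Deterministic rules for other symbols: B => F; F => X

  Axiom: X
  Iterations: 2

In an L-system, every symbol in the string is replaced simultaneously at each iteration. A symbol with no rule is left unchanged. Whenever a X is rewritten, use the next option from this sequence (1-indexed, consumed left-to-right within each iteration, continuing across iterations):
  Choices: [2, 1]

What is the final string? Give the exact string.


Answer: XX

Derivation:
Step 0: X
Step 1: FX  (used choices [2])
Step 2: XX  (used choices [1])


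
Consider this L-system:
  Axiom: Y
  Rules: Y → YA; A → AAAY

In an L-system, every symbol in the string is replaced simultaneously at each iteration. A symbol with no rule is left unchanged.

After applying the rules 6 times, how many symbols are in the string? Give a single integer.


Step 0: length = 1
Step 1: length = 2
Step 2: length = 6
Step 3: length = 20
Step 4: length = 68
Step 5: length = 232
Step 6: length = 792

Answer: 792


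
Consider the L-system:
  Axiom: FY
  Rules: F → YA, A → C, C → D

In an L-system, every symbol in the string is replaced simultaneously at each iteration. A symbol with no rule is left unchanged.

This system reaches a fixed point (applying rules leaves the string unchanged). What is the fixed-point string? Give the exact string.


Step 0: FY
Step 1: YAY
Step 2: YCY
Step 3: YDY
Step 4: YDY  (unchanged — fixed point at step 3)

Answer: YDY


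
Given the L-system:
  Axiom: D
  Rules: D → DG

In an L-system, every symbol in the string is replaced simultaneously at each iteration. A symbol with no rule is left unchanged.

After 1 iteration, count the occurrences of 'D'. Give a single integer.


Answer: 1

Derivation:
Step 0: D  (1 'D')
Step 1: DG  (1 'D')


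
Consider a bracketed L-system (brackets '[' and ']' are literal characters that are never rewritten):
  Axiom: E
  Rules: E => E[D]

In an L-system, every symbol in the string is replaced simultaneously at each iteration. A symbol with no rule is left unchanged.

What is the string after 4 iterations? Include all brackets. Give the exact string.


Answer: E[D][D][D][D]

Derivation:
Step 0: E
Step 1: E[D]
Step 2: E[D][D]
Step 3: E[D][D][D]
Step 4: E[D][D][D][D]


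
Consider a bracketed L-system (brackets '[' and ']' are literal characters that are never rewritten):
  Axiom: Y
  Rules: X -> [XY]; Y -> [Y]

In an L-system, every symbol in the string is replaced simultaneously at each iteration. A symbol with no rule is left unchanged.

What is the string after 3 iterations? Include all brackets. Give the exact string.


Step 0: Y
Step 1: [Y]
Step 2: [[Y]]
Step 3: [[[Y]]]

Answer: [[[Y]]]


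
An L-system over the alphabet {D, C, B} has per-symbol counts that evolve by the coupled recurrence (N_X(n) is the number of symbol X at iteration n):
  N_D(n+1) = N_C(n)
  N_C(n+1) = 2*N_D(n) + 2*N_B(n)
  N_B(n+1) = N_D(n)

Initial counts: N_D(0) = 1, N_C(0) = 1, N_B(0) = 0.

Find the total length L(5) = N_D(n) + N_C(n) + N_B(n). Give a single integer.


Step 0: N_D=1, N_C=1, N_B=0, L=2
Step 1: N_D=1, N_C=2, N_B=1, L=4
Step 2: N_D=2, N_C=4, N_B=1, L=7
Step 3: N_D=4, N_C=6, N_B=2, L=12
Step 4: N_D=6, N_C=12, N_B=4, L=22
Step 5: N_D=12, N_C=20, N_B=6, L=38

Answer: 38


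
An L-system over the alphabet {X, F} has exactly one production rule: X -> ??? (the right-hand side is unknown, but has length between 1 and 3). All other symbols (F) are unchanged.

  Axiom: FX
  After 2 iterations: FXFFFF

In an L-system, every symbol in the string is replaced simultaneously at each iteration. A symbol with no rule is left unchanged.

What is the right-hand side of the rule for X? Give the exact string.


Answer: XFF

Derivation:
Trying X -> XFF:
  Step 0: FX
  Step 1: FXFF
  Step 2: FXFFFF
Matches the given result.


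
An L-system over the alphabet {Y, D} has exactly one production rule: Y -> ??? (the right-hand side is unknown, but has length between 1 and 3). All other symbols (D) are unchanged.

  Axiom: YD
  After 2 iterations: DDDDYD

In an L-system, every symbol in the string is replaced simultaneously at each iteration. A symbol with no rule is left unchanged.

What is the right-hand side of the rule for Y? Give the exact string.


Answer: DDY

Derivation:
Trying Y -> DDY:
  Step 0: YD
  Step 1: DDYD
  Step 2: DDDDYD
Matches the given result.


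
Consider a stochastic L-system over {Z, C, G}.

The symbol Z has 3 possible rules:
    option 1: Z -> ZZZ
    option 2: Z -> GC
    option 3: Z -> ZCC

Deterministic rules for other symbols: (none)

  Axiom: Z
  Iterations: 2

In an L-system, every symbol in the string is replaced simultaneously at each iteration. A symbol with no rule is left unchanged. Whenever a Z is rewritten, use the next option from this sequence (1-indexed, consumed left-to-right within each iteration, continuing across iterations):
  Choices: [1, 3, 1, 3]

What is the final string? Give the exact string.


Step 0: Z
Step 1: ZZZ  (used choices [1])
Step 2: ZCCZZZZCC  (used choices [3, 1, 3])

Answer: ZCCZZZZCC


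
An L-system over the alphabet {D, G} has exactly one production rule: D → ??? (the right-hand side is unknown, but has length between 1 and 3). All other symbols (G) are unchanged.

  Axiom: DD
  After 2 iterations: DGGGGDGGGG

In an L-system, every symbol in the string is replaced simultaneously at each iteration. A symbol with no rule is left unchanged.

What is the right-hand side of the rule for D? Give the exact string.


Trying D → DGG:
  Step 0: DD
  Step 1: DGGDGG
  Step 2: DGGGGDGGGG
Matches the given result.

Answer: DGG


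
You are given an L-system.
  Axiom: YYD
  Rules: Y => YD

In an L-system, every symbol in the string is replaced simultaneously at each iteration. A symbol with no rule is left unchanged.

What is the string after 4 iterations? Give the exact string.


Answer: YDDDDYDDDDD

Derivation:
Step 0: YYD
Step 1: YDYDD
Step 2: YDDYDDD
Step 3: YDDDYDDDD
Step 4: YDDDDYDDDDD


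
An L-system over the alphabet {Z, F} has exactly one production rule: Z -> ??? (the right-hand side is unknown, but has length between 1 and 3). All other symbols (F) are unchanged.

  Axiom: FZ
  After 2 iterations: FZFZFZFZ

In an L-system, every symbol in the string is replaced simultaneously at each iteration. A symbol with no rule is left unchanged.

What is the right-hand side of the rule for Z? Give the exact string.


Answer: ZFZ

Derivation:
Trying Z -> ZFZ:
  Step 0: FZ
  Step 1: FZFZ
  Step 2: FZFZFZFZ
Matches the given result.


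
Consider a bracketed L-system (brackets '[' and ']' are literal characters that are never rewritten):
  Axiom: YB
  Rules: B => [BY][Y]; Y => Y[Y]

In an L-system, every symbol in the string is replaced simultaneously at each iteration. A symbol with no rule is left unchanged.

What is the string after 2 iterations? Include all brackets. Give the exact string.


Step 0: YB
Step 1: Y[Y][BY][Y]
Step 2: Y[Y][Y[Y]][[BY][Y]Y[Y]][Y[Y]]

Answer: Y[Y][Y[Y]][[BY][Y]Y[Y]][Y[Y]]


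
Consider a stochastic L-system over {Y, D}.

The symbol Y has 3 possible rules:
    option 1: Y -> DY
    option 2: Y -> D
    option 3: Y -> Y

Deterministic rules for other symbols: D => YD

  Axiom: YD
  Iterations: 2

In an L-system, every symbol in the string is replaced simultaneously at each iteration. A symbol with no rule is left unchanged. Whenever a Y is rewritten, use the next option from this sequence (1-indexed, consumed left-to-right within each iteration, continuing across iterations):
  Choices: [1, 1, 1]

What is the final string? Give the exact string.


Step 0: YD
Step 1: DYYD  (used choices [1])
Step 2: YDDYDYYD  (used choices [1, 1])

Answer: YDDYDYYD


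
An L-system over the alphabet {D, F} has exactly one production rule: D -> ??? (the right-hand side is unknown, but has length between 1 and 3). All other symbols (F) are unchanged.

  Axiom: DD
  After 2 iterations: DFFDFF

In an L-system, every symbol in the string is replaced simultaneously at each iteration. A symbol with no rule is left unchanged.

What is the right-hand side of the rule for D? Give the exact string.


Trying D -> DF:
  Step 0: DD
  Step 1: DFDF
  Step 2: DFFDFF
Matches the given result.

Answer: DF


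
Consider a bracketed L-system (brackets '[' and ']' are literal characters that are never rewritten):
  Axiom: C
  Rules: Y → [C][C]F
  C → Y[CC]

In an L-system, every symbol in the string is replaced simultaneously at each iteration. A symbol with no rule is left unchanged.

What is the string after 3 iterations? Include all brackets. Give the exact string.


Step 0: C
Step 1: Y[CC]
Step 2: [C][C]F[Y[CC]Y[CC]]
Step 3: [Y[CC]][Y[CC]]F[[C][C]F[Y[CC]Y[CC]][C][C]F[Y[CC]Y[CC]]]

Answer: [Y[CC]][Y[CC]]F[[C][C]F[Y[CC]Y[CC]][C][C]F[Y[CC]Y[CC]]]


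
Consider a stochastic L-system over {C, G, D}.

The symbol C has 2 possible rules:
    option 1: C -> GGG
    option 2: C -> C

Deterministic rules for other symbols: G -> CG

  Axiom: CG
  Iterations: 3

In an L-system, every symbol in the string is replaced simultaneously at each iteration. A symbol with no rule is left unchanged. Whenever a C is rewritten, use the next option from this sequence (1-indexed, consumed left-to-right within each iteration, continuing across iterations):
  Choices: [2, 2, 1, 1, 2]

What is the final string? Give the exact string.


Step 0: CG
Step 1: CCG  (used choices [2])
Step 2: CGGGCG  (used choices [2, 1])
Step 3: GGGCGCGCGCCG  (used choices [1, 2])

Answer: GGGCGCGCGCCG


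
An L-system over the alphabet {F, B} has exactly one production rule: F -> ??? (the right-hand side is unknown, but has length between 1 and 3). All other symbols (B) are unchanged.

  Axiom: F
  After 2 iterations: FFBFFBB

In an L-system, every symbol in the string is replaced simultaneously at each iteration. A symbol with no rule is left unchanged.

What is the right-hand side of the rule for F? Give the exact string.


Answer: FFB

Derivation:
Trying F -> FFB:
  Step 0: F
  Step 1: FFB
  Step 2: FFBFFBB
Matches the given result.


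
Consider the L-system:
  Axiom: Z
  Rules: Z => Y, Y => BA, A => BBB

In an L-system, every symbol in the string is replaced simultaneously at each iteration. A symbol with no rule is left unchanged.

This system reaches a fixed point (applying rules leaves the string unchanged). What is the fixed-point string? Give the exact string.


Step 0: Z
Step 1: Y
Step 2: BA
Step 3: BBBB
Step 4: BBBB  (unchanged — fixed point at step 3)

Answer: BBBB


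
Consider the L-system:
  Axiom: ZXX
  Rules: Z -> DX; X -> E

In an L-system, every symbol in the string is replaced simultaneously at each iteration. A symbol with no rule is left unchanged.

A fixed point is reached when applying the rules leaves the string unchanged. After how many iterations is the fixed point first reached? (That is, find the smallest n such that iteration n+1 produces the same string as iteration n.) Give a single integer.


Answer: 2

Derivation:
Step 0: ZXX
Step 1: DXEE
Step 2: DEEE
Step 3: DEEE  (unchanged — fixed point at step 2)


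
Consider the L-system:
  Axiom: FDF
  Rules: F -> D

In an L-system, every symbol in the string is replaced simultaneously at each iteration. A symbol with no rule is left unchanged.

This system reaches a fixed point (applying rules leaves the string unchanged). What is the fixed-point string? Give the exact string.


Answer: DDD

Derivation:
Step 0: FDF
Step 1: DDD
Step 2: DDD  (unchanged — fixed point at step 1)


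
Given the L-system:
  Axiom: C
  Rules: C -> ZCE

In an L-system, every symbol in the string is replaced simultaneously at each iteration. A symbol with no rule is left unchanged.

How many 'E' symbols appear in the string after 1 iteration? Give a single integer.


Step 0: C  (0 'E')
Step 1: ZCE  (1 'E')

Answer: 1


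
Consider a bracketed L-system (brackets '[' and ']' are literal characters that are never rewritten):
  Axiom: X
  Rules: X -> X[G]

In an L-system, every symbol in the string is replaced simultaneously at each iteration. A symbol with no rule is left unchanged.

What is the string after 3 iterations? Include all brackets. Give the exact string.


Step 0: X
Step 1: X[G]
Step 2: X[G][G]
Step 3: X[G][G][G]

Answer: X[G][G][G]


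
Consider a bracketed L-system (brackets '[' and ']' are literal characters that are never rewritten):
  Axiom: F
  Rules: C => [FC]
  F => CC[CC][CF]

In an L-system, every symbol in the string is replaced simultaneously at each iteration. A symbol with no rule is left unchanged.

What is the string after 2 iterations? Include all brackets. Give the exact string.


Answer: [FC][FC][[FC][FC]][[FC]CC[CC][CF]]

Derivation:
Step 0: F
Step 1: CC[CC][CF]
Step 2: [FC][FC][[FC][FC]][[FC]CC[CC][CF]]


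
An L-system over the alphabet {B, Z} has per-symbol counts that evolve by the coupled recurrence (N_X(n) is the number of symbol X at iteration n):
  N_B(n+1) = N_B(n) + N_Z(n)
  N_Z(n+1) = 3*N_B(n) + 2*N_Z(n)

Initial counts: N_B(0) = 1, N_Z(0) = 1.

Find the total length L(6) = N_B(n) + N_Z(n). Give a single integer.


Step 0: N_B=1, N_Z=1, L=2
Step 1: N_B=2, N_Z=5, L=7
Step 2: N_B=7, N_Z=16, L=23
Step 3: N_B=23, N_Z=53, L=76
Step 4: N_B=76, N_Z=175, L=251
Step 5: N_B=251, N_Z=578, L=829
Step 6: N_B=829, N_Z=1909, L=2738

Answer: 2738


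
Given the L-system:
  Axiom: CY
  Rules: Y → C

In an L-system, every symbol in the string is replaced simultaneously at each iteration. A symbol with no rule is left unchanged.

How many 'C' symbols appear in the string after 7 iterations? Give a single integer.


Answer: 2

Derivation:
Step 0: CY  (1 'C')
Step 1: CC  (2 'C')
Step 2: CC  (2 'C')
Step 3: CC  (2 'C')
Step 4: CC  (2 'C')
Step 5: CC  (2 'C')
Step 6: CC  (2 'C')
Step 7: CC  (2 'C')


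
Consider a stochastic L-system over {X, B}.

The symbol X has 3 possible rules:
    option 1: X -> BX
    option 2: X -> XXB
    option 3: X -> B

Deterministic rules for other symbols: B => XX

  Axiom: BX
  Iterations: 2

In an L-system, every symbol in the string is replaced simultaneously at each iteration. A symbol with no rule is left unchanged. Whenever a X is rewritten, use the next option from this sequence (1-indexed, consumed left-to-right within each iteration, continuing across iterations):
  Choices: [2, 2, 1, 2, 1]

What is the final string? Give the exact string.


Answer: XXBBXXXBBXXX

Derivation:
Step 0: BX
Step 1: XXXXB  (used choices [2])
Step 2: XXBBXXXBBXXX  (used choices [2, 1, 2, 1])


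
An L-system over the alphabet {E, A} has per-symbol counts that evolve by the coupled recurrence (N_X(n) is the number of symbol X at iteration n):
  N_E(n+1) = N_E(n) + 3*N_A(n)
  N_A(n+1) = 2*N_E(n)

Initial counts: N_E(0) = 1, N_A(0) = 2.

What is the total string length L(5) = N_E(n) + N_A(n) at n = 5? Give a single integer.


Step 0: N_E=1, N_A=2, L=3
Step 1: N_E=7, N_A=2, L=9
Step 2: N_E=13, N_A=14, L=27
Step 3: N_E=55, N_A=26, L=81
Step 4: N_E=133, N_A=110, L=243
Step 5: N_E=463, N_A=266, L=729

Answer: 729


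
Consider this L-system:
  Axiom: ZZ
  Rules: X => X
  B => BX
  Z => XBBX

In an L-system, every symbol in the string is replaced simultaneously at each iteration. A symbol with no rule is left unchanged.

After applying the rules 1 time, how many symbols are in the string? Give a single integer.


Answer: 8

Derivation:
Step 0: length = 2
Step 1: length = 8


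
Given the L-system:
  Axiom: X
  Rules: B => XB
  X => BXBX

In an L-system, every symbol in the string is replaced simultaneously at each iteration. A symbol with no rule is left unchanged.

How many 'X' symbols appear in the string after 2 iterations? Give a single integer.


Step 0: X  (1 'X')
Step 1: BXBX  (2 'X')
Step 2: XBBXBXXBBXBX  (6 'X')

Answer: 6


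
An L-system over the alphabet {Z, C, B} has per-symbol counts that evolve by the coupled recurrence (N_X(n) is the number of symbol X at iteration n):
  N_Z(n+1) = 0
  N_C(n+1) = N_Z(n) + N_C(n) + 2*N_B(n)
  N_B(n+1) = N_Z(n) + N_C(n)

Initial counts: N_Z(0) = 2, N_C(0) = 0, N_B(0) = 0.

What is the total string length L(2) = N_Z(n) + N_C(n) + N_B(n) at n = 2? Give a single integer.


Answer: 8

Derivation:
Step 0: N_Z=2, N_C=0, N_B=0, L=2
Step 1: N_Z=0, N_C=2, N_B=2, L=4
Step 2: N_Z=0, N_C=6, N_B=2, L=8


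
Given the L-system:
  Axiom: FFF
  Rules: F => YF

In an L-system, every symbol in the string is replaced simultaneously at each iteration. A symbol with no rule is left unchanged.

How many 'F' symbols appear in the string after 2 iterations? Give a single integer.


Answer: 3

Derivation:
Step 0: FFF  (3 'F')
Step 1: YFYFYF  (3 'F')
Step 2: YYFYYFYYF  (3 'F')


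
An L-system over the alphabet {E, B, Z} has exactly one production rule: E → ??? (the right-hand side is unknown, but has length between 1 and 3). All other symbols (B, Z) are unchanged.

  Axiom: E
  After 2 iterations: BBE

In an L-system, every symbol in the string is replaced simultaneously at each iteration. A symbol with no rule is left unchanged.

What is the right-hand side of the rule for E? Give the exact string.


Answer: BE

Derivation:
Trying E → BE:
  Step 0: E
  Step 1: BE
  Step 2: BBE
Matches the given result.


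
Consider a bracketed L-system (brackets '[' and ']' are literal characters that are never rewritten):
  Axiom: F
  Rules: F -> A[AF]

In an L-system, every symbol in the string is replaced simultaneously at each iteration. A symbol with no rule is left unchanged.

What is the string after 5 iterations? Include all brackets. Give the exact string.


Answer: A[AA[AA[AA[AA[AF]]]]]

Derivation:
Step 0: F
Step 1: A[AF]
Step 2: A[AA[AF]]
Step 3: A[AA[AA[AF]]]
Step 4: A[AA[AA[AA[AF]]]]
Step 5: A[AA[AA[AA[AA[AF]]]]]


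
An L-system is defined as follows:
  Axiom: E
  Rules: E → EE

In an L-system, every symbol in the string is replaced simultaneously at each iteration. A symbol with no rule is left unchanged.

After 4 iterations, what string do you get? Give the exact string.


Answer: EEEEEEEEEEEEEEEE

Derivation:
Step 0: E
Step 1: EE
Step 2: EEEE
Step 3: EEEEEEEE
Step 4: EEEEEEEEEEEEEEEE


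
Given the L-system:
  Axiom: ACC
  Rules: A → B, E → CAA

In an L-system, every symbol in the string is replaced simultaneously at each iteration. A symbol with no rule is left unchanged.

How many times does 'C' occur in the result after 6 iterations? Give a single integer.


Answer: 2

Derivation:
Step 0: ACC  (2 'C')
Step 1: BCC  (2 'C')
Step 2: BCC  (2 'C')
Step 3: BCC  (2 'C')
Step 4: BCC  (2 'C')
Step 5: BCC  (2 'C')
Step 6: BCC  (2 'C')


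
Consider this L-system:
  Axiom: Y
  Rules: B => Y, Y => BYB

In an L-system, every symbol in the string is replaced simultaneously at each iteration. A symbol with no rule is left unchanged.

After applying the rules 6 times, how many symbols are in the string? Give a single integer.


Step 0: length = 1
Step 1: length = 3
Step 2: length = 5
Step 3: length = 11
Step 4: length = 21
Step 5: length = 43
Step 6: length = 85

Answer: 85


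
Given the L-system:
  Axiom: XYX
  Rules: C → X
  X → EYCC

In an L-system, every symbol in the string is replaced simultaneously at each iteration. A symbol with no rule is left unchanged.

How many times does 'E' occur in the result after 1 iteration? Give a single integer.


Step 0: XYX  (0 'E')
Step 1: EYCCYEYCC  (2 'E')

Answer: 2


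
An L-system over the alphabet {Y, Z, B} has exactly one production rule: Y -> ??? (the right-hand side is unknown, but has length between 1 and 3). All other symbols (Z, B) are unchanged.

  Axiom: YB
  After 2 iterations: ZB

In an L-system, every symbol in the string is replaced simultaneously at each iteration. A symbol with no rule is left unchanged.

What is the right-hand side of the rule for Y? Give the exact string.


Trying Y -> Z:
  Step 0: YB
  Step 1: ZB
  Step 2: ZB
Matches the given result.

Answer: Z


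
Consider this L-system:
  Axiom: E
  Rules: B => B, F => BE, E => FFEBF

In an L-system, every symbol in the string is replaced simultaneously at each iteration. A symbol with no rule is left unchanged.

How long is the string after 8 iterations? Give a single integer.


Answer: 2052

Derivation:
Step 0: length = 1
Step 1: length = 5
Step 2: length = 12
Step 3: length = 31
Step 4: length = 71
Step 5: length = 168
Step 6: length = 385
Step 7: length = 893
Step 8: length = 2052


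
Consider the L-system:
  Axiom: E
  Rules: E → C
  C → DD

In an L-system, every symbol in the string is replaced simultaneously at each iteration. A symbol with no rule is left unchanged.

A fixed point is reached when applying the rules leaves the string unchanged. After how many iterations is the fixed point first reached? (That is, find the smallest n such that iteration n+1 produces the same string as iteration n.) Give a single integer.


Step 0: E
Step 1: C
Step 2: DD
Step 3: DD  (unchanged — fixed point at step 2)

Answer: 2


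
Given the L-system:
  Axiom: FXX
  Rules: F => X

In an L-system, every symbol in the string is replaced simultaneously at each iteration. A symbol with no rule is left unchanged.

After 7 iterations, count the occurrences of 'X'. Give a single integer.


Step 0: FXX  (2 'X')
Step 1: XXX  (3 'X')
Step 2: XXX  (3 'X')
Step 3: XXX  (3 'X')
Step 4: XXX  (3 'X')
Step 5: XXX  (3 'X')
Step 6: XXX  (3 'X')
Step 7: XXX  (3 'X')

Answer: 3


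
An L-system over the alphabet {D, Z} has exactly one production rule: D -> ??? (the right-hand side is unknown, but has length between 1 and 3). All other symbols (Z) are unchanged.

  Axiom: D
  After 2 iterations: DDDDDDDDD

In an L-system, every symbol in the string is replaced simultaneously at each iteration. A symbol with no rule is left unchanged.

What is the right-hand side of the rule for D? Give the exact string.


Answer: DDD

Derivation:
Trying D -> DDD:
  Step 0: D
  Step 1: DDD
  Step 2: DDDDDDDDD
Matches the given result.


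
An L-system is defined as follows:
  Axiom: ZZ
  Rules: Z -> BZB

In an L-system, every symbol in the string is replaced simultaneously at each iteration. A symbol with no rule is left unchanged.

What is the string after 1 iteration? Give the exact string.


Step 0: ZZ
Step 1: BZBBZB

Answer: BZBBZB


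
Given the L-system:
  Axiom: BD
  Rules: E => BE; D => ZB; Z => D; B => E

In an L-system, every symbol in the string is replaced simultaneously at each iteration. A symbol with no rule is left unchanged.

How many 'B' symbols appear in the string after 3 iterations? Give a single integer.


Answer: 3

Derivation:
Step 0: BD  (1 'B')
Step 1: EZB  (1 'B')
Step 2: BEDE  (1 'B')
Step 3: EBEZBBE  (3 'B')


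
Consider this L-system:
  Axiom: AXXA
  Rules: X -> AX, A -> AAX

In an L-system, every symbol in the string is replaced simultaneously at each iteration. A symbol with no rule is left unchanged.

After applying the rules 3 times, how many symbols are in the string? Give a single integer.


Step 0: length = 4
Step 1: length = 10
Step 2: length = 26
Step 3: length = 68

Answer: 68


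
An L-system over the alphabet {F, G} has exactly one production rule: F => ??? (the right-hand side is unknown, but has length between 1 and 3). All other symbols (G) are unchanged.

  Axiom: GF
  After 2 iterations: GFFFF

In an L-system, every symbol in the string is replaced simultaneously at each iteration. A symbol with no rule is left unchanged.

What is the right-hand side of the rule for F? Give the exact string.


Answer: FF

Derivation:
Trying F => FF:
  Step 0: GF
  Step 1: GFF
  Step 2: GFFFF
Matches the given result.


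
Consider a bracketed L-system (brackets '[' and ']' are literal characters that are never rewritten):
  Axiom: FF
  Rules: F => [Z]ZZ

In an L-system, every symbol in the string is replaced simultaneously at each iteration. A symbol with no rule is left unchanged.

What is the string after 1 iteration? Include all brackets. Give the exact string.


Step 0: FF
Step 1: [Z]ZZ[Z]ZZ

Answer: [Z]ZZ[Z]ZZ


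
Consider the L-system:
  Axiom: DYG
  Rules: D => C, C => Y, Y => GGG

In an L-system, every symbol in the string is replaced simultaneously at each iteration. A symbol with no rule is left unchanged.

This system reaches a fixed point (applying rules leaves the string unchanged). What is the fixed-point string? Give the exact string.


Step 0: DYG
Step 1: CGGGG
Step 2: YGGGG
Step 3: GGGGGGG
Step 4: GGGGGGG  (unchanged — fixed point at step 3)

Answer: GGGGGGG


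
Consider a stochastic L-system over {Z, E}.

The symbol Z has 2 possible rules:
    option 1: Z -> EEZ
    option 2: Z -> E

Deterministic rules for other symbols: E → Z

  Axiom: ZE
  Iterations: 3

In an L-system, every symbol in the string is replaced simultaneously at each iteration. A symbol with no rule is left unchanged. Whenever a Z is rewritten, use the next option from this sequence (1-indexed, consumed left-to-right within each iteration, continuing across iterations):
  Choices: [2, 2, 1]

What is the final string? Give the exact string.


Step 0: ZE
Step 1: EZ  (used choices [2])
Step 2: ZE  (used choices [2])
Step 3: EEZZ  (used choices [1])

Answer: EEZZ


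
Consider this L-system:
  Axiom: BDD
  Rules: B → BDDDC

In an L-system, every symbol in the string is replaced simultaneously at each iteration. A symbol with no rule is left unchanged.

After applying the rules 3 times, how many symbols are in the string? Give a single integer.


Step 0: length = 3
Step 1: length = 7
Step 2: length = 11
Step 3: length = 15

Answer: 15


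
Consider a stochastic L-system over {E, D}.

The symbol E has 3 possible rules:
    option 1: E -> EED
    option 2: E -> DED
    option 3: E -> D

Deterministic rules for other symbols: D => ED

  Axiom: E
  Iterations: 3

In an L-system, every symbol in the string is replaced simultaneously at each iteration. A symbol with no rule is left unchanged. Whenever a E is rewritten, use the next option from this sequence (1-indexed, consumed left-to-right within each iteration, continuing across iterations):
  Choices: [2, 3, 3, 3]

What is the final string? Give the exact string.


Step 0: E
Step 1: DED  (used choices [2])
Step 2: EDDED  (used choices [3])
Step 3: DEDEDDED  (used choices [3, 3])

Answer: DEDEDDED


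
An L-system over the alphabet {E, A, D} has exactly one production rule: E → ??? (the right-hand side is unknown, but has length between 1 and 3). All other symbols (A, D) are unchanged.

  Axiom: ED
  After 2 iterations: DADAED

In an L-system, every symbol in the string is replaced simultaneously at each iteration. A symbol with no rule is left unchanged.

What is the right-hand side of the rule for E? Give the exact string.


Trying E → DAE:
  Step 0: ED
  Step 1: DAED
  Step 2: DADAED
Matches the given result.

Answer: DAE


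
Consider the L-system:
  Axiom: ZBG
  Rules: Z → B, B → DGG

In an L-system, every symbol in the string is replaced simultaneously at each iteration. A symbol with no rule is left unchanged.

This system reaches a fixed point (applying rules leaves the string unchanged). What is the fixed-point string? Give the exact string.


Answer: DGGDGGG

Derivation:
Step 0: ZBG
Step 1: BDGGG
Step 2: DGGDGGG
Step 3: DGGDGGG  (unchanged — fixed point at step 2)


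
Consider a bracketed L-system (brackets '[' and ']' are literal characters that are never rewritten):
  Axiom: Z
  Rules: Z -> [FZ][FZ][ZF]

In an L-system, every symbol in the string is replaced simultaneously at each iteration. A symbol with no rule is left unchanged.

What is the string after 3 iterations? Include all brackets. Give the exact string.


Step 0: Z
Step 1: [FZ][FZ][ZF]
Step 2: [F[FZ][FZ][ZF]][F[FZ][FZ][ZF]][[FZ][FZ][ZF]F]
Step 3: [F[F[FZ][FZ][ZF]][F[FZ][FZ][ZF]][[FZ][FZ][ZF]F]][F[F[FZ][FZ][ZF]][F[FZ][FZ][ZF]][[FZ][FZ][ZF]F]][[F[FZ][FZ][ZF]][F[FZ][FZ][ZF]][[FZ][FZ][ZF]F]F]

Answer: [F[F[FZ][FZ][ZF]][F[FZ][FZ][ZF]][[FZ][FZ][ZF]F]][F[F[FZ][FZ][ZF]][F[FZ][FZ][ZF]][[FZ][FZ][ZF]F]][[F[FZ][FZ][ZF]][F[FZ][FZ][ZF]][[FZ][FZ][ZF]F]F]
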